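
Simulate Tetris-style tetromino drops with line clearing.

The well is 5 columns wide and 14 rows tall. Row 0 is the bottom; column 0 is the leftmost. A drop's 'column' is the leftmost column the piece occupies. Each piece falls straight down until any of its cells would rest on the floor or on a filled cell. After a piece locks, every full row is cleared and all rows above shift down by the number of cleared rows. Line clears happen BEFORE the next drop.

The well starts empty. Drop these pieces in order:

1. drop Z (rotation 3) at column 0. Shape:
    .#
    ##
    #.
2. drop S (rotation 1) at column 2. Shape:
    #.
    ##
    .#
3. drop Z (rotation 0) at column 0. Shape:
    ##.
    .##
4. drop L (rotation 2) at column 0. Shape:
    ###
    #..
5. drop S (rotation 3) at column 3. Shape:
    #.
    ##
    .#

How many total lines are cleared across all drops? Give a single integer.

Drop 1: Z rot3 at col 0 lands with bottom-row=0; cleared 0 line(s) (total 0); column heights now [2 3 0 0 0], max=3
Drop 2: S rot1 at col 2 lands with bottom-row=0; cleared 0 line(s) (total 0); column heights now [2 3 3 2 0], max=3
Drop 3: Z rot0 at col 0 lands with bottom-row=3; cleared 0 line(s) (total 0); column heights now [5 5 4 2 0], max=5
Drop 4: L rot2 at col 0 lands with bottom-row=5; cleared 0 line(s) (total 0); column heights now [7 7 7 2 0], max=7
Drop 5: S rot3 at col 3 lands with bottom-row=1; cleared 1 line(s) (total 1); column heights now [6 6 6 3 2], max=6

Answer: 1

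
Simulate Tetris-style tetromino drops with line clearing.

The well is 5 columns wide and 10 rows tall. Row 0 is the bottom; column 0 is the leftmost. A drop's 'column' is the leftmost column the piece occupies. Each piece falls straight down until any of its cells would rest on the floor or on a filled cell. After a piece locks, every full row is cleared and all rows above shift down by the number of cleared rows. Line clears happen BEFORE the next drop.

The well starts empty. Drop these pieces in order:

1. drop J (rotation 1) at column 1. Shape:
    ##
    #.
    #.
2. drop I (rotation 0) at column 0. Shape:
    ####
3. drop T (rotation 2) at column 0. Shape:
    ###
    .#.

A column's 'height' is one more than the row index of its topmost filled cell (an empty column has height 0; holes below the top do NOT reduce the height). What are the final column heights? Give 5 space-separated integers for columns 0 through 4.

Drop 1: J rot1 at col 1 lands with bottom-row=0; cleared 0 line(s) (total 0); column heights now [0 3 3 0 0], max=3
Drop 2: I rot0 at col 0 lands with bottom-row=3; cleared 0 line(s) (total 0); column heights now [4 4 4 4 0], max=4
Drop 3: T rot2 at col 0 lands with bottom-row=4; cleared 0 line(s) (total 0); column heights now [6 6 6 4 0], max=6

Answer: 6 6 6 4 0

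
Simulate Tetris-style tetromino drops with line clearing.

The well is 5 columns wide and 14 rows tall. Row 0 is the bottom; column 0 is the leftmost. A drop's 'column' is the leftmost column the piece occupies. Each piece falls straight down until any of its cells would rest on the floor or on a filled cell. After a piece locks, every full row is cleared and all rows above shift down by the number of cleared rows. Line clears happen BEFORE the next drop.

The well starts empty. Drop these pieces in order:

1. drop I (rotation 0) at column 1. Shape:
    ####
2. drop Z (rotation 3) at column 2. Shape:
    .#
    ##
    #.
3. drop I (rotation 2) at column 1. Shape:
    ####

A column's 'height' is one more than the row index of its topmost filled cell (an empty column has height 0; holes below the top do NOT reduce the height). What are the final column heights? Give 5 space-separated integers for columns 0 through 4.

Answer: 0 5 5 5 5

Derivation:
Drop 1: I rot0 at col 1 lands with bottom-row=0; cleared 0 line(s) (total 0); column heights now [0 1 1 1 1], max=1
Drop 2: Z rot3 at col 2 lands with bottom-row=1; cleared 0 line(s) (total 0); column heights now [0 1 3 4 1], max=4
Drop 3: I rot2 at col 1 lands with bottom-row=4; cleared 0 line(s) (total 0); column heights now [0 5 5 5 5], max=5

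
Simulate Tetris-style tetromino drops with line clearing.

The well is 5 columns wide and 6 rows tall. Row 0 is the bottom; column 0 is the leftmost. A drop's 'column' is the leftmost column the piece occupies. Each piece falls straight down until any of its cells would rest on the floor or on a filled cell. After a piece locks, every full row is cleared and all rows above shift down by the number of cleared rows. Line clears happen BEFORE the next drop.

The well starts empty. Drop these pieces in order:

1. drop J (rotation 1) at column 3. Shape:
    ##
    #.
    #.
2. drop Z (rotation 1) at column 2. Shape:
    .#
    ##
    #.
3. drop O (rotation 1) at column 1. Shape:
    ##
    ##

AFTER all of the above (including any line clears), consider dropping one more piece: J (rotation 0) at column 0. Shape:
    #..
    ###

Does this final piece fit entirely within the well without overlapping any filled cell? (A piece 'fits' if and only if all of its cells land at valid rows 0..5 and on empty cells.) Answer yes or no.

Drop 1: J rot1 at col 3 lands with bottom-row=0; cleared 0 line(s) (total 0); column heights now [0 0 0 3 3], max=3
Drop 2: Z rot1 at col 2 lands with bottom-row=2; cleared 0 line(s) (total 0); column heights now [0 0 4 5 3], max=5
Drop 3: O rot1 at col 1 lands with bottom-row=4; cleared 0 line(s) (total 0); column heights now [0 6 6 5 3], max=6
Test piece J rot0 at col 0 (width 3): heights before test = [0 6 6 5 3]; fits = False

Answer: no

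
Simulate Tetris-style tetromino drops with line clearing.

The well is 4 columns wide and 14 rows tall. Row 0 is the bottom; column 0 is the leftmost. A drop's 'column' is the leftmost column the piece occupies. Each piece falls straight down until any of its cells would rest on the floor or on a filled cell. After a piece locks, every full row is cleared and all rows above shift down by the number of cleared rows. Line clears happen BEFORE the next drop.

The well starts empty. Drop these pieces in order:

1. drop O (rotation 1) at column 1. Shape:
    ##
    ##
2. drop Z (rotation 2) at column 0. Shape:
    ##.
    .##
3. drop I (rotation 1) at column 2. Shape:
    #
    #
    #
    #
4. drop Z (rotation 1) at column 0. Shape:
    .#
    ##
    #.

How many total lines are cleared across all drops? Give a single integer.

Drop 1: O rot1 at col 1 lands with bottom-row=0; cleared 0 line(s) (total 0); column heights now [0 2 2 0], max=2
Drop 2: Z rot2 at col 0 lands with bottom-row=2; cleared 0 line(s) (total 0); column heights now [4 4 3 0], max=4
Drop 3: I rot1 at col 2 lands with bottom-row=3; cleared 0 line(s) (total 0); column heights now [4 4 7 0], max=7
Drop 4: Z rot1 at col 0 lands with bottom-row=4; cleared 0 line(s) (total 0); column heights now [6 7 7 0], max=7

Answer: 0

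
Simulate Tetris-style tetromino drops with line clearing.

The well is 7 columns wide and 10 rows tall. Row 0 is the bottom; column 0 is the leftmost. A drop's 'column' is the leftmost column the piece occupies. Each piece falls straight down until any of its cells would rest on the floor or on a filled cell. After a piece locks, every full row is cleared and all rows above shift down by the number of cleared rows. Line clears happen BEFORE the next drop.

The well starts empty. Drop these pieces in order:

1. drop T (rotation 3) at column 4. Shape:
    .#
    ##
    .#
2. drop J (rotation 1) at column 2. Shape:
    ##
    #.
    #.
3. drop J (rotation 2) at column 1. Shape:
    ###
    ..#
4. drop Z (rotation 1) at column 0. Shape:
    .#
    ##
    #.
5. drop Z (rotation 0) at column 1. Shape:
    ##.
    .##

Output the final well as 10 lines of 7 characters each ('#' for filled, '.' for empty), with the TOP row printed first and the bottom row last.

Drop 1: T rot3 at col 4 lands with bottom-row=0; cleared 0 line(s) (total 0); column heights now [0 0 0 0 2 3 0], max=3
Drop 2: J rot1 at col 2 lands with bottom-row=0; cleared 0 line(s) (total 0); column heights now [0 0 3 3 2 3 0], max=3
Drop 3: J rot2 at col 1 lands with bottom-row=3; cleared 0 line(s) (total 0); column heights now [0 5 5 5 2 3 0], max=5
Drop 4: Z rot1 at col 0 lands with bottom-row=4; cleared 0 line(s) (total 0); column heights now [6 7 5 5 2 3 0], max=7
Drop 5: Z rot0 at col 1 lands with bottom-row=6; cleared 0 line(s) (total 0); column heights now [6 8 8 7 2 3 0], max=8

Answer: .......
.......
.##....
.###...
##.....
####...
...#...
..##.#.
..#.##.
..#..#.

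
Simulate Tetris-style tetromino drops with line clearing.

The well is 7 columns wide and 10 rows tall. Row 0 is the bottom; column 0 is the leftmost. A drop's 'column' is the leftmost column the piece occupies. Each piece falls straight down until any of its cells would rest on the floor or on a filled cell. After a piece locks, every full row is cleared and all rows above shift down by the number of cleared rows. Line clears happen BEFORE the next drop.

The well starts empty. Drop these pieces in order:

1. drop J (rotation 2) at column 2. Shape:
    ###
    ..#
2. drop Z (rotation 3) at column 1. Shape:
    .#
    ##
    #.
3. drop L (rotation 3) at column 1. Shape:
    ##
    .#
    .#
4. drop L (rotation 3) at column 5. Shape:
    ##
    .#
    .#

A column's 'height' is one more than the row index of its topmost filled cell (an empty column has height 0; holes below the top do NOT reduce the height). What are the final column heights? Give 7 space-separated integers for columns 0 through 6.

Drop 1: J rot2 at col 2 lands with bottom-row=0; cleared 0 line(s) (total 0); column heights now [0 0 2 2 2 0 0], max=2
Drop 2: Z rot3 at col 1 lands with bottom-row=1; cleared 0 line(s) (total 0); column heights now [0 3 4 2 2 0 0], max=4
Drop 3: L rot3 at col 1 lands with bottom-row=4; cleared 0 line(s) (total 0); column heights now [0 7 7 2 2 0 0], max=7
Drop 4: L rot3 at col 5 lands with bottom-row=0; cleared 0 line(s) (total 0); column heights now [0 7 7 2 2 3 3], max=7

Answer: 0 7 7 2 2 3 3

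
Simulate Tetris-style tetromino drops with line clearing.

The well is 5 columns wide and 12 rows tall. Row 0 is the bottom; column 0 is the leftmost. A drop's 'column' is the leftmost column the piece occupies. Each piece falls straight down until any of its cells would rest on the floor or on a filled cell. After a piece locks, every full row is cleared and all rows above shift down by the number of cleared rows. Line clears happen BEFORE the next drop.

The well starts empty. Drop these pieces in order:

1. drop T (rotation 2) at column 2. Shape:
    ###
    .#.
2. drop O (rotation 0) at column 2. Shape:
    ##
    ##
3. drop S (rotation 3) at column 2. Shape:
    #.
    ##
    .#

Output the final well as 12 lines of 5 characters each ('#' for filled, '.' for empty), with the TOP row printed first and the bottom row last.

Drop 1: T rot2 at col 2 lands with bottom-row=0; cleared 0 line(s) (total 0); column heights now [0 0 2 2 2], max=2
Drop 2: O rot0 at col 2 lands with bottom-row=2; cleared 0 line(s) (total 0); column heights now [0 0 4 4 2], max=4
Drop 3: S rot3 at col 2 lands with bottom-row=4; cleared 0 line(s) (total 0); column heights now [0 0 7 6 2], max=7

Answer: .....
.....
.....
.....
.....
..#..
..##.
...#.
..##.
..##.
..###
...#.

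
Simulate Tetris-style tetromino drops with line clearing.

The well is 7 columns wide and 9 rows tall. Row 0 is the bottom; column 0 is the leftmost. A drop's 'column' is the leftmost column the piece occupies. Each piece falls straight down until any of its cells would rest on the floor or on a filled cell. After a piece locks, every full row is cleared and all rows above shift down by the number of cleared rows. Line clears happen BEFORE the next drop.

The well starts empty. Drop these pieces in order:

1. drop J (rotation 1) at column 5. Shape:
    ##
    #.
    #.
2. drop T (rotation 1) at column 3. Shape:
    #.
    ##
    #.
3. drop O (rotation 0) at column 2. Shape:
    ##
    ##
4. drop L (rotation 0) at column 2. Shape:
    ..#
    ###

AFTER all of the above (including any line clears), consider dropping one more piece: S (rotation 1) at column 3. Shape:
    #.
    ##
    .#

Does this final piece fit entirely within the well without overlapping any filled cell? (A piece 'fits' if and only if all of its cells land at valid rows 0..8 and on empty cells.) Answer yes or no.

Answer: no

Derivation:
Drop 1: J rot1 at col 5 lands with bottom-row=0; cleared 0 line(s) (total 0); column heights now [0 0 0 0 0 3 3], max=3
Drop 2: T rot1 at col 3 lands with bottom-row=0; cleared 0 line(s) (total 0); column heights now [0 0 0 3 2 3 3], max=3
Drop 3: O rot0 at col 2 lands with bottom-row=3; cleared 0 line(s) (total 0); column heights now [0 0 5 5 2 3 3], max=5
Drop 4: L rot0 at col 2 lands with bottom-row=5; cleared 0 line(s) (total 0); column heights now [0 0 6 6 7 3 3], max=7
Test piece S rot1 at col 3 (width 2): heights before test = [0 0 6 6 7 3 3]; fits = False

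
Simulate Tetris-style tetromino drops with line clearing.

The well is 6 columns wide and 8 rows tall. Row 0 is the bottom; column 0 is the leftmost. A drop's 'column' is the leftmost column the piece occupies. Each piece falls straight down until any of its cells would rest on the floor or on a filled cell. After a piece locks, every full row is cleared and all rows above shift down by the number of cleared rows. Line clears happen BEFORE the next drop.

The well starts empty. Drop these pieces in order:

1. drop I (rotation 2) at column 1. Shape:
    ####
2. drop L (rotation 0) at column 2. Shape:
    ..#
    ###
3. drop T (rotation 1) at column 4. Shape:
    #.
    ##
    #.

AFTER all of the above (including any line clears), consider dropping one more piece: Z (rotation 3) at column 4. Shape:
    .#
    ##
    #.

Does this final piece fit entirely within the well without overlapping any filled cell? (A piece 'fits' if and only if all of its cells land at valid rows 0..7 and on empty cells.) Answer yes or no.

Answer: no

Derivation:
Drop 1: I rot2 at col 1 lands with bottom-row=0; cleared 0 line(s) (total 0); column heights now [0 1 1 1 1 0], max=1
Drop 2: L rot0 at col 2 lands with bottom-row=1; cleared 0 line(s) (total 0); column heights now [0 1 2 2 3 0], max=3
Drop 3: T rot1 at col 4 lands with bottom-row=3; cleared 0 line(s) (total 0); column heights now [0 1 2 2 6 5], max=6
Test piece Z rot3 at col 4 (width 2): heights before test = [0 1 2 2 6 5]; fits = False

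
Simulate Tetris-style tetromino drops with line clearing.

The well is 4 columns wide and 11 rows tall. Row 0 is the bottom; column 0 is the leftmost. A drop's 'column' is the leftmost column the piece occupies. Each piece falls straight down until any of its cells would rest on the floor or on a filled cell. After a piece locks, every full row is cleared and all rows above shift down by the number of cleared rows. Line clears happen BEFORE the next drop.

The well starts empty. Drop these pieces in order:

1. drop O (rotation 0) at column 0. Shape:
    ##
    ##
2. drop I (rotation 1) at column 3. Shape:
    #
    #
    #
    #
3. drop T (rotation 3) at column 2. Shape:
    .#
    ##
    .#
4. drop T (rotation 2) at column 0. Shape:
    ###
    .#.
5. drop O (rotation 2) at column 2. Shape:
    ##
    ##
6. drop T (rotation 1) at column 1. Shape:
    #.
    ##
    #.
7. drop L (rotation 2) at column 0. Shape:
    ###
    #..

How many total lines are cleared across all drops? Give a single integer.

Answer: 1

Derivation:
Drop 1: O rot0 at col 0 lands with bottom-row=0; cleared 0 line(s) (total 0); column heights now [2 2 0 0], max=2
Drop 2: I rot1 at col 3 lands with bottom-row=0; cleared 0 line(s) (total 0); column heights now [2 2 0 4], max=4
Drop 3: T rot3 at col 2 lands with bottom-row=4; cleared 0 line(s) (total 0); column heights now [2 2 6 7], max=7
Drop 4: T rot2 at col 0 lands with bottom-row=5; cleared 1 line(s) (total 1); column heights now [2 6 6 6], max=6
Drop 5: O rot2 at col 2 lands with bottom-row=6; cleared 0 line(s) (total 1); column heights now [2 6 8 8], max=8
Drop 6: T rot1 at col 1 lands with bottom-row=7; cleared 0 line(s) (total 1); column heights now [2 10 9 8], max=10
Drop 7: L rot2 at col 0 lands with bottom-row=9; cleared 0 line(s) (total 1); column heights now [11 11 11 8], max=11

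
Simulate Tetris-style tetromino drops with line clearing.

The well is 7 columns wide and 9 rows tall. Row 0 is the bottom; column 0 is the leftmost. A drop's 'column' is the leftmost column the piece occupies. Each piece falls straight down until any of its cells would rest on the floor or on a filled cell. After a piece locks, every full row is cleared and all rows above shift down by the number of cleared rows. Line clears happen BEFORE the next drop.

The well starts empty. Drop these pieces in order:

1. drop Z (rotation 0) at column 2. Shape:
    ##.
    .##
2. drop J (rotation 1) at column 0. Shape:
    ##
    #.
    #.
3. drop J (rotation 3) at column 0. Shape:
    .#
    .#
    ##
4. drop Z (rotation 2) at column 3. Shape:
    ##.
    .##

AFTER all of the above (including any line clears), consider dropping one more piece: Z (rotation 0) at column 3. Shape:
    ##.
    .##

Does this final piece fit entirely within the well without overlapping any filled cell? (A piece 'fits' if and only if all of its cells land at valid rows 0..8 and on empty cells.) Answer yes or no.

Drop 1: Z rot0 at col 2 lands with bottom-row=0; cleared 0 line(s) (total 0); column heights now [0 0 2 2 1 0 0], max=2
Drop 2: J rot1 at col 0 lands with bottom-row=0; cleared 0 line(s) (total 0); column heights now [3 3 2 2 1 0 0], max=3
Drop 3: J rot3 at col 0 lands with bottom-row=3; cleared 0 line(s) (total 0); column heights now [4 6 2 2 1 0 0], max=6
Drop 4: Z rot2 at col 3 lands with bottom-row=1; cleared 0 line(s) (total 0); column heights now [4 6 2 3 3 2 0], max=6
Test piece Z rot0 at col 3 (width 3): heights before test = [4 6 2 3 3 2 0]; fits = True

Answer: yes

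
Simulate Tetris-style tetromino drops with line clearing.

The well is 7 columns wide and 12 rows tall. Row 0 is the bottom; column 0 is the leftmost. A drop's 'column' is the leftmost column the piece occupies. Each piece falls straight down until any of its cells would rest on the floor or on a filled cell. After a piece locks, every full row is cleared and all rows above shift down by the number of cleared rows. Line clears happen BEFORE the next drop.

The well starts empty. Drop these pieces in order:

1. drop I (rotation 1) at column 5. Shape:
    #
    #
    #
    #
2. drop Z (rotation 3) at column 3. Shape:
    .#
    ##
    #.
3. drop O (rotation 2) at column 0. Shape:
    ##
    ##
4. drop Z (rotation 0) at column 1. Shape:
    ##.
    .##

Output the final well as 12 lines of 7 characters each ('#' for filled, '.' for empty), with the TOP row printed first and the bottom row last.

Drop 1: I rot1 at col 5 lands with bottom-row=0; cleared 0 line(s) (total 0); column heights now [0 0 0 0 0 4 0], max=4
Drop 2: Z rot3 at col 3 lands with bottom-row=0; cleared 0 line(s) (total 0); column heights now [0 0 0 2 3 4 0], max=4
Drop 3: O rot2 at col 0 lands with bottom-row=0; cleared 0 line(s) (total 0); column heights now [2 2 0 2 3 4 0], max=4
Drop 4: Z rot0 at col 1 lands with bottom-row=2; cleared 0 line(s) (total 0); column heights now [2 4 4 3 3 4 0], max=4

Answer: .......
.......
.......
.......
.......
.......
.......
.......
.##..#.
..####.
##.###.
##.#.#.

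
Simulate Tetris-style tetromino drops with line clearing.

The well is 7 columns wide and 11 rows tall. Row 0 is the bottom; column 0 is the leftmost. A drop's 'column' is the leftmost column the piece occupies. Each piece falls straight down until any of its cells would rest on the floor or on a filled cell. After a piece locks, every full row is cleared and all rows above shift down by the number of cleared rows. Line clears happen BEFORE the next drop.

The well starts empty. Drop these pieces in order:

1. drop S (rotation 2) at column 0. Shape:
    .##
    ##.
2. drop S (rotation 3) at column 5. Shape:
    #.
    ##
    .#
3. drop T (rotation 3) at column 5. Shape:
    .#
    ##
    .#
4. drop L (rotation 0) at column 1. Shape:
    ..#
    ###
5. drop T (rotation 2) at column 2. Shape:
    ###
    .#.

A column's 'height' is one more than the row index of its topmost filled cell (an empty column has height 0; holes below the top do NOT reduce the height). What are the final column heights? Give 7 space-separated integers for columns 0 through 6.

Answer: 1 3 6 6 6 4 5

Derivation:
Drop 1: S rot2 at col 0 lands with bottom-row=0; cleared 0 line(s) (total 0); column heights now [1 2 2 0 0 0 0], max=2
Drop 2: S rot3 at col 5 lands with bottom-row=0; cleared 0 line(s) (total 0); column heights now [1 2 2 0 0 3 2], max=3
Drop 3: T rot3 at col 5 lands with bottom-row=2; cleared 0 line(s) (total 0); column heights now [1 2 2 0 0 4 5], max=5
Drop 4: L rot0 at col 1 lands with bottom-row=2; cleared 0 line(s) (total 0); column heights now [1 3 3 4 0 4 5], max=5
Drop 5: T rot2 at col 2 lands with bottom-row=4; cleared 0 line(s) (total 0); column heights now [1 3 6 6 6 4 5], max=6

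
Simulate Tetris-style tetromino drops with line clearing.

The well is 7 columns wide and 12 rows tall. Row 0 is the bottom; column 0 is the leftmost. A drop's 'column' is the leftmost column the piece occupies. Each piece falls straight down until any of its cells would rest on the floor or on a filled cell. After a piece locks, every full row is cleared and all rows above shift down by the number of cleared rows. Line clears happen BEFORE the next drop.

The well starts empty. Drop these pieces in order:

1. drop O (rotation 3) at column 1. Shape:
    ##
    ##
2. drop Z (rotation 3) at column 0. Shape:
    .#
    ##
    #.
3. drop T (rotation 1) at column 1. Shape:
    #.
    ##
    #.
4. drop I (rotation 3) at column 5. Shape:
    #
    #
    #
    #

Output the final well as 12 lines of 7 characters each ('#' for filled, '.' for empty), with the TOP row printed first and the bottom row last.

Drop 1: O rot3 at col 1 lands with bottom-row=0; cleared 0 line(s) (total 0); column heights now [0 2 2 0 0 0 0], max=2
Drop 2: Z rot3 at col 0 lands with bottom-row=1; cleared 0 line(s) (total 0); column heights now [3 4 2 0 0 0 0], max=4
Drop 3: T rot1 at col 1 lands with bottom-row=4; cleared 0 line(s) (total 0); column heights now [3 7 6 0 0 0 0], max=7
Drop 4: I rot3 at col 5 lands with bottom-row=0; cleared 0 line(s) (total 0); column heights now [3 7 6 0 0 4 0], max=7

Answer: .......
.......
.......
.......
.......
.#.....
.##....
.#.....
.#...#.
##...#.
###..#.
.##..#.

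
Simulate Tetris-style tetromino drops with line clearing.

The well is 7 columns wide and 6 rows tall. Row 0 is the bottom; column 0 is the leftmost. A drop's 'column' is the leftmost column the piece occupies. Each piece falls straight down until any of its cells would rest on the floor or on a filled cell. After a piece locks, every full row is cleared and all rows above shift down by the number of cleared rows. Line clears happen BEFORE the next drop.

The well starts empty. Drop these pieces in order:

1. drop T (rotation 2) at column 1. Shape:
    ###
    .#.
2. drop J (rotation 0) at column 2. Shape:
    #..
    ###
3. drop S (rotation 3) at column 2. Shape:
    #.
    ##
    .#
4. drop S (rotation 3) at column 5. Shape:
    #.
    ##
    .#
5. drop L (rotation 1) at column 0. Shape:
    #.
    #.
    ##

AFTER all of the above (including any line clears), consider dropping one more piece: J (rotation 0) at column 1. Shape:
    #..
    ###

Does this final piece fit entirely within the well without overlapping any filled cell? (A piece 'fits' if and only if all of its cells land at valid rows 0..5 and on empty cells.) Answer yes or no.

Drop 1: T rot2 at col 1 lands with bottom-row=0; cleared 0 line(s) (total 0); column heights now [0 2 2 2 0 0 0], max=2
Drop 2: J rot0 at col 2 lands with bottom-row=2; cleared 0 line(s) (total 0); column heights now [0 2 4 3 3 0 0], max=4
Drop 3: S rot3 at col 2 lands with bottom-row=3; cleared 0 line(s) (total 0); column heights now [0 2 6 5 3 0 0], max=6
Drop 4: S rot3 at col 5 lands with bottom-row=0; cleared 0 line(s) (total 0); column heights now [0 2 6 5 3 3 2], max=6
Drop 5: L rot1 at col 0 lands with bottom-row=2; cleared 0 line(s) (total 0); column heights now [5 3 6 5 3 3 2], max=6
Test piece J rot0 at col 1 (width 3): heights before test = [5 3 6 5 3 3 2]; fits = False

Answer: no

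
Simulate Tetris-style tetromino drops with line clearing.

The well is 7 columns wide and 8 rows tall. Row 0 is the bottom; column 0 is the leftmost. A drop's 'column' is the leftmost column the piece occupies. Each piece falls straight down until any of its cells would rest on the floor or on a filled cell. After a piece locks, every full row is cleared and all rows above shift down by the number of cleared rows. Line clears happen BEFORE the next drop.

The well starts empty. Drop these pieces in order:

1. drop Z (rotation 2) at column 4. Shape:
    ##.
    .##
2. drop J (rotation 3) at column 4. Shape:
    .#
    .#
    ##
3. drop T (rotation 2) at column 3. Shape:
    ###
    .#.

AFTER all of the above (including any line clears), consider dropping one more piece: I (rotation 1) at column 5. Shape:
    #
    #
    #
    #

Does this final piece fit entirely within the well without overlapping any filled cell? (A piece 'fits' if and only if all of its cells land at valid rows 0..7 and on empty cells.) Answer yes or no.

Answer: no

Derivation:
Drop 1: Z rot2 at col 4 lands with bottom-row=0; cleared 0 line(s) (total 0); column heights now [0 0 0 0 2 2 1], max=2
Drop 2: J rot3 at col 4 lands with bottom-row=2; cleared 0 line(s) (total 0); column heights now [0 0 0 0 3 5 1], max=5
Drop 3: T rot2 at col 3 lands with bottom-row=4; cleared 0 line(s) (total 0); column heights now [0 0 0 6 6 6 1], max=6
Test piece I rot1 at col 5 (width 1): heights before test = [0 0 0 6 6 6 1]; fits = False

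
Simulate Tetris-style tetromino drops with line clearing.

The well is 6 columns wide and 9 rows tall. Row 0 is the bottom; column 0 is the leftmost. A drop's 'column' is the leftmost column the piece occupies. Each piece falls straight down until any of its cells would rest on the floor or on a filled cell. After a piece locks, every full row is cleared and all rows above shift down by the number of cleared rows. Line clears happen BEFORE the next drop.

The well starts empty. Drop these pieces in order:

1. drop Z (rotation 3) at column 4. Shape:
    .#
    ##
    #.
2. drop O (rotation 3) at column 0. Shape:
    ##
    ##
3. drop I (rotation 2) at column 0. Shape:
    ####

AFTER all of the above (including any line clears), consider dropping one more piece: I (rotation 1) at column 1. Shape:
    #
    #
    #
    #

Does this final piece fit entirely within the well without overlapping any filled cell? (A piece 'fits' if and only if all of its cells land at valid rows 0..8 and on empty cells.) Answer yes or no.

Answer: yes

Derivation:
Drop 1: Z rot3 at col 4 lands with bottom-row=0; cleared 0 line(s) (total 0); column heights now [0 0 0 0 2 3], max=3
Drop 2: O rot3 at col 0 lands with bottom-row=0; cleared 0 line(s) (total 0); column heights now [2 2 0 0 2 3], max=3
Drop 3: I rot2 at col 0 lands with bottom-row=2; cleared 0 line(s) (total 0); column heights now [3 3 3 3 2 3], max=3
Test piece I rot1 at col 1 (width 1): heights before test = [3 3 3 3 2 3]; fits = True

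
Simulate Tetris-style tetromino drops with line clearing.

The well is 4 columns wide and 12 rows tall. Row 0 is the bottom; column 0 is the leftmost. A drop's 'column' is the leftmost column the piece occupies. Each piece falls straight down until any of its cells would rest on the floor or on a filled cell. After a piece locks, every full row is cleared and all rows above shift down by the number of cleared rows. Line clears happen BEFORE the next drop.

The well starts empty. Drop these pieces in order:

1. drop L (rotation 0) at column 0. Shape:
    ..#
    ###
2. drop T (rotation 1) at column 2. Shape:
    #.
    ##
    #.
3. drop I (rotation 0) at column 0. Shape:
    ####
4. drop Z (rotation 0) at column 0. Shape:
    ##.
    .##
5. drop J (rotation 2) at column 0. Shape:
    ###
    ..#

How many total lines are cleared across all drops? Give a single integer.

Drop 1: L rot0 at col 0 lands with bottom-row=0; cleared 0 line(s) (total 0); column heights now [1 1 2 0], max=2
Drop 2: T rot1 at col 2 lands with bottom-row=2; cleared 0 line(s) (total 0); column heights now [1 1 5 4], max=5
Drop 3: I rot0 at col 0 lands with bottom-row=5; cleared 1 line(s) (total 1); column heights now [1 1 5 4], max=5
Drop 4: Z rot0 at col 0 lands with bottom-row=5; cleared 0 line(s) (total 1); column heights now [7 7 6 4], max=7
Drop 5: J rot2 at col 0 lands with bottom-row=6; cleared 0 line(s) (total 1); column heights now [8 8 8 4], max=8

Answer: 1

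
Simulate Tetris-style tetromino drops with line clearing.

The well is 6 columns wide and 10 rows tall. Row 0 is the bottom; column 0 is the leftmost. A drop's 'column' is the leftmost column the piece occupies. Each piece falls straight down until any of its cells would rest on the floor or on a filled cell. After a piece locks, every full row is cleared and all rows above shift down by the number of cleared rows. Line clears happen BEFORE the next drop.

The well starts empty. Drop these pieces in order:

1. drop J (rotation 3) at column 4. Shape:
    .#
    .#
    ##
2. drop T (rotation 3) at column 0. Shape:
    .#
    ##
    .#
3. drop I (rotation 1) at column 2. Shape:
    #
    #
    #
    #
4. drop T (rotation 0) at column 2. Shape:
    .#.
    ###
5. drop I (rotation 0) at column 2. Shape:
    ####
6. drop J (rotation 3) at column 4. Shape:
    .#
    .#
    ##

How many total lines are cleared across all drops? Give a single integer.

Answer: 0

Derivation:
Drop 1: J rot3 at col 4 lands with bottom-row=0; cleared 0 line(s) (total 0); column heights now [0 0 0 0 1 3], max=3
Drop 2: T rot3 at col 0 lands with bottom-row=0; cleared 0 line(s) (total 0); column heights now [2 3 0 0 1 3], max=3
Drop 3: I rot1 at col 2 lands with bottom-row=0; cleared 0 line(s) (total 0); column heights now [2 3 4 0 1 3], max=4
Drop 4: T rot0 at col 2 lands with bottom-row=4; cleared 0 line(s) (total 0); column heights now [2 3 5 6 5 3], max=6
Drop 5: I rot0 at col 2 lands with bottom-row=6; cleared 0 line(s) (total 0); column heights now [2 3 7 7 7 7], max=7
Drop 6: J rot3 at col 4 lands with bottom-row=7; cleared 0 line(s) (total 0); column heights now [2 3 7 7 8 10], max=10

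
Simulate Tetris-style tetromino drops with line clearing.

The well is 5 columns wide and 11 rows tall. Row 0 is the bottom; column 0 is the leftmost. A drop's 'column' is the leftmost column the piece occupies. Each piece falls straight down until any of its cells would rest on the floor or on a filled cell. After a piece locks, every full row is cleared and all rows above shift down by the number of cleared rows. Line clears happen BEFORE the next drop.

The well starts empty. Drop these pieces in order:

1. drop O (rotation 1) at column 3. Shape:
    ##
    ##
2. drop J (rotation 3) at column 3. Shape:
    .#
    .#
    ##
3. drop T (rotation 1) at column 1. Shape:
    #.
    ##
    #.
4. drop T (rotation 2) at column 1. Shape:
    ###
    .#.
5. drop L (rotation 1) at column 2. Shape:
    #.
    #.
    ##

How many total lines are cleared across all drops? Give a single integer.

Answer: 0

Derivation:
Drop 1: O rot1 at col 3 lands with bottom-row=0; cleared 0 line(s) (total 0); column heights now [0 0 0 2 2], max=2
Drop 2: J rot3 at col 3 lands with bottom-row=2; cleared 0 line(s) (total 0); column heights now [0 0 0 3 5], max=5
Drop 3: T rot1 at col 1 lands with bottom-row=0; cleared 0 line(s) (total 0); column heights now [0 3 2 3 5], max=5
Drop 4: T rot2 at col 1 lands with bottom-row=2; cleared 0 line(s) (total 0); column heights now [0 4 4 4 5], max=5
Drop 5: L rot1 at col 2 lands with bottom-row=4; cleared 0 line(s) (total 0); column heights now [0 4 7 5 5], max=7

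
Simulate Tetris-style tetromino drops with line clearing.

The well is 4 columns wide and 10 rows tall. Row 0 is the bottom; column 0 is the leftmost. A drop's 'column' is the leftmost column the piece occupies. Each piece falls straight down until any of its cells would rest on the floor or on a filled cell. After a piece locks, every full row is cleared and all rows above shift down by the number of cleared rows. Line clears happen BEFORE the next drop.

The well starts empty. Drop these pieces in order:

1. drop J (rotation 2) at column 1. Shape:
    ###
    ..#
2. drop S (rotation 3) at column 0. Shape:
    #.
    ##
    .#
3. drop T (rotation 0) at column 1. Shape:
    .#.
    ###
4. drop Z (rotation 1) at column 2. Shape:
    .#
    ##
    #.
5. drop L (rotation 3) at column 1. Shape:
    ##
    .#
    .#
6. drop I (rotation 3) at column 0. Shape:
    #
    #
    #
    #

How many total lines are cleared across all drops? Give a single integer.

Answer: 1

Derivation:
Drop 1: J rot2 at col 1 lands with bottom-row=0; cleared 0 line(s) (total 0); column heights now [0 2 2 2], max=2
Drop 2: S rot3 at col 0 lands with bottom-row=2; cleared 0 line(s) (total 0); column heights now [5 4 2 2], max=5
Drop 3: T rot0 at col 1 lands with bottom-row=4; cleared 1 line(s) (total 1); column heights now [4 4 5 2], max=5
Drop 4: Z rot1 at col 2 lands with bottom-row=5; cleared 0 line(s) (total 1); column heights now [4 4 7 8], max=8
Drop 5: L rot3 at col 1 lands with bottom-row=7; cleared 0 line(s) (total 1); column heights now [4 10 10 8], max=10
Drop 6: I rot3 at col 0 lands with bottom-row=4; cleared 0 line(s) (total 1); column heights now [8 10 10 8], max=10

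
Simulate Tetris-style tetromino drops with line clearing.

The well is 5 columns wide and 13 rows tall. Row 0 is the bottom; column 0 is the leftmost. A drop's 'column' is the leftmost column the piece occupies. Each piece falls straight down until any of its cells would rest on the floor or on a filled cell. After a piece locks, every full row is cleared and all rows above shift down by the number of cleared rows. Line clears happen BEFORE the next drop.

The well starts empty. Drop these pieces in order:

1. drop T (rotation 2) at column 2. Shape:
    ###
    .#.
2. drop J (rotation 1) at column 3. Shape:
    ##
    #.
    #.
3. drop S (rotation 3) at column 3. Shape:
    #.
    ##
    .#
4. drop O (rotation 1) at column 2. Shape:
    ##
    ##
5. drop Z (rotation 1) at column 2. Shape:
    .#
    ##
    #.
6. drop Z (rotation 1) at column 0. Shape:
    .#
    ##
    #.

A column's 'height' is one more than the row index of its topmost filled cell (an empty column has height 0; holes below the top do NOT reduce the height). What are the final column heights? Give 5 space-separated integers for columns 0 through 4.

Drop 1: T rot2 at col 2 lands with bottom-row=0; cleared 0 line(s) (total 0); column heights now [0 0 2 2 2], max=2
Drop 2: J rot1 at col 3 lands with bottom-row=2; cleared 0 line(s) (total 0); column heights now [0 0 2 5 5], max=5
Drop 3: S rot3 at col 3 lands with bottom-row=5; cleared 0 line(s) (total 0); column heights now [0 0 2 8 7], max=8
Drop 4: O rot1 at col 2 lands with bottom-row=8; cleared 0 line(s) (total 0); column heights now [0 0 10 10 7], max=10
Drop 5: Z rot1 at col 2 lands with bottom-row=10; cleared 0 line(s) (total 0); column heights now [0 0 12 13 7], max=13
Drop 6: Z rot1 at col 0 lands with bottom-row=0; cleared 1 line(s) (total 1); column heights now [1 2 11 12 6], max=12

Answer: 1 2 11 12 6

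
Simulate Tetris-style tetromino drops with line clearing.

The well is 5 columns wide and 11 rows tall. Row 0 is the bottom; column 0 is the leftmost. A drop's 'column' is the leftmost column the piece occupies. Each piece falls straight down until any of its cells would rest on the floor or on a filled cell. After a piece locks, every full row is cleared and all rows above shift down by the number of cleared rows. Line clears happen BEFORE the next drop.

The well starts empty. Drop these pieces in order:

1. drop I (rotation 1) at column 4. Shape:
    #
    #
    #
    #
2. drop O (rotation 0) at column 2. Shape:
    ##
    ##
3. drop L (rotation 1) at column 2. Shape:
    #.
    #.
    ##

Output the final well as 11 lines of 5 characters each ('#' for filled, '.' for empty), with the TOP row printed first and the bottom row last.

Drop 1: I rot1 at col 4 lands with bottom-row=0; cleared 0 line(s) (total 0); column heights now [0 0 0 0 4], max=4
Drop 2: O rot0 at col 2 lands with bottom-row=0; cleared 0 line(s) (total 0); column heights now [0 0 2 2 4], max=4
Drop 3: L rot1 at col 2 lands with bottom-row=2; cleared 0 line(s) (total 0); column heights now [0 0 5 3 4], max=5

Answer: .....
.....
.....
.....
.....
.....
..#..
..#.#
..###
..###
..###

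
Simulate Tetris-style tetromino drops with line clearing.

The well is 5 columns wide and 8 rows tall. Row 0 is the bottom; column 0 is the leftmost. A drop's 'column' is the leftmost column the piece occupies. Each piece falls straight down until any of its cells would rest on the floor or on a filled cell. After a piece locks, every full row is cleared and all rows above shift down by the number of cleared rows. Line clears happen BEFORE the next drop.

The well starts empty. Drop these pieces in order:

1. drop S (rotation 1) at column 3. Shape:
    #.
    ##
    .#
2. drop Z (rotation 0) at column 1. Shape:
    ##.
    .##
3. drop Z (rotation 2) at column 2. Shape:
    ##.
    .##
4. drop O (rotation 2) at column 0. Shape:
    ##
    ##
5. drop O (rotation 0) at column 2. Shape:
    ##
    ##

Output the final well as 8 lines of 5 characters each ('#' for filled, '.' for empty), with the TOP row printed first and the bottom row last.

Answer: ..##.
####.
####.
.####
..##.
...#.
...##
....#

Derivation:
Drop 1: S rot1 at col 3 lands with bottom-row=0; cleared 0 line(s) (total 0); column heights now [0 0 0 3 2], max=3
Drop 2: Z rot0 at col 1 lands with bottom-row=3; cleared 0 line(s) (total 0); column heights now [0 5 5 4 2], max=5
Drop 3: Z rot2 at col 2 lands with bottom-row=4; cleared 0 line(s) (total 0); column heights now [0 5 6 6 5], max=6
Drop 4: O rot2 at col 0 lands with bottom-row=5; cleared 0 line(s) (total 0); column heights now [7 7 6 6 5], max=7
Drop 5: O rot0 at col 2 lands with bottom-row=6; cleared 0 line(s) (total 0); column heights now [7 7 8 8 5], max=8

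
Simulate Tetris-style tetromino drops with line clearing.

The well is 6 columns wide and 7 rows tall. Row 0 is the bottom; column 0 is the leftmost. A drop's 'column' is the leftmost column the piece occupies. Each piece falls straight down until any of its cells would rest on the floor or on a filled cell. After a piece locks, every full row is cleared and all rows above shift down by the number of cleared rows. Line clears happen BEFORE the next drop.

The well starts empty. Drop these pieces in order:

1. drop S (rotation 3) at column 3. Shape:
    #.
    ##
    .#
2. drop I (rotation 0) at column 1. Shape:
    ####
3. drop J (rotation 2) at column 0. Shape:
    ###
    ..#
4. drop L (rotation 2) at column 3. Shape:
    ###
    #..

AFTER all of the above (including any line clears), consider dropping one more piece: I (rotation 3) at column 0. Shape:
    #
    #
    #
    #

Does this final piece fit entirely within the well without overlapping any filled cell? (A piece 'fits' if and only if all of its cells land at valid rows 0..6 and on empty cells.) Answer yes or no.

Drop 1: S rot3 at col 3 lands with bottom-row=0; cleared 0 line(s) (total 0); column heights now [0 0 0 3 2 0], max=3
Drop 2: I rot0 at col 1 lands with bottom-row=3; cleared 0 line(s) (total 0); column heights now [0 4 4 4 4 0], max=4
Drop 3: J rot2 at col 0 lands with bottom-row=4; cleared 0 line(s) (total 0); column heights now [6 6 6 4 4 0], max=6
Drop 4: L rot2 at col 3 lands with bottom-row=4; cleared 1 line(s) (total 1); column heights now [0 4 5 5 4 0], max=5
Test piece I rot3 at col 0 (width 1): heights before test = [0 4 5 5 4 0]; fits = True

Answer: yes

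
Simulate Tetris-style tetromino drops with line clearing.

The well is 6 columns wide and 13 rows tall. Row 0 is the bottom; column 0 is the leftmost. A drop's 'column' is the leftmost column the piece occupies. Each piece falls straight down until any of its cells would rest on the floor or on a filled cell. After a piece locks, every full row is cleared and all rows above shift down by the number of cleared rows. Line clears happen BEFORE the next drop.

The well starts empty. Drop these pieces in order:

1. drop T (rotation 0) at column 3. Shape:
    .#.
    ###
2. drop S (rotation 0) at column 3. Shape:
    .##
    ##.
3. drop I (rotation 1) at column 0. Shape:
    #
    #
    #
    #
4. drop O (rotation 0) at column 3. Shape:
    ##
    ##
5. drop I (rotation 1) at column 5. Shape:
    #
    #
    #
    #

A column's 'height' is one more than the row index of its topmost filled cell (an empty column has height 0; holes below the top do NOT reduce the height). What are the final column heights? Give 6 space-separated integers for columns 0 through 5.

Drop 1: T rot0 at col 3 lands with bottom-row=0; cleared 0 line(s) (total 0); column heights now [0 0 0 1 2 1], max=2
Drop 2: S rot0 at col 3 lands with bottom-row=2; cleared 0 line(s) (total 0); column heights now [0 0 0 3 4 4], max=4
Drop 3: I rot1 at col 0 lands with bottom-row=0; cleared 0 line(s) (total 0); column heights now [4 0 0 3 4 4], max=4
Drop 4: O rot0 at col 3 lands with bottom-row=4; cleared 0 line(s) (total 0); column heights now [4 0 0 6 6 4], max=6
Drop 5: I rot1 at col 5 lands with bottom-row=4; cleared 0 line(s) (total 0); column heights now [4 0 0 6 6 8], max=8

Answer: 4 0 0 6 6 8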